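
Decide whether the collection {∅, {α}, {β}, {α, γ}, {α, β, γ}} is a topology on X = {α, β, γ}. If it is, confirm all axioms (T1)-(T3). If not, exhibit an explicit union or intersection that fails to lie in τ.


τ is NOT a topology on X.

Axiom (T1): ∅ ∈ τ? Yes; X ∈ τ? Yes.
Axiom (T2/T3): check pairwise unions and intersections of members of τ.
Counterexample for (T2): {α} ∪ {β} = {α, β} ∉ τ. Therefore τ is NOT a topology.


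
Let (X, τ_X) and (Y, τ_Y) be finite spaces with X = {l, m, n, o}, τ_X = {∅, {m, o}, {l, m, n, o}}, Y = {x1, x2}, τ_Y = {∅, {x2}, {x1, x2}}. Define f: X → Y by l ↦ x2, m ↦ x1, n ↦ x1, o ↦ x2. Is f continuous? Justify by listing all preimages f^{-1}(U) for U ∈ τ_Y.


f is NOT continuous.

Compute f^{-1}(U) for each U ∈ τ_Y:
  U = ∅: f^{-1}(U) = ∅ ∈ τ_X ✓.
  U = {x2}: f^{-1}(U) = {l, o} ∉ τ_X ✗.
  U = {x1, x2}: f^{-1}(U) = {l, m, n, o} ∈ τ_X ✓.
Found U = {x2} with f^{-1}(U) = {l, o} not in τ_X. Therefore f is NOT continuous.


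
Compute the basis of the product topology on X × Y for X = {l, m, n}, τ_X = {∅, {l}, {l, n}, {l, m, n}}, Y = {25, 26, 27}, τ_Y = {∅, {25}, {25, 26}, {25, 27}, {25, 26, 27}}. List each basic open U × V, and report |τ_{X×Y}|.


Basis B = {∅ × ∅, {l} × {25}, {l} × {25, 26}, {l} × {25, 27}, {l, n} × {25}, {l} × {25, 26, 27}, {l, m, n} × {25}, {l, n} × {25, 26}, {l, n} × {25, 27}, {l, n} × {25, 26, 27}, {l, m, n} × {25, 26}, {l, m, n} × {25, 27}, {l, m, n} × {25, 26, 27}}; |τ_{X×Y}| = 30.

Enumerate products U × V with U ∈ τ_X, V ∈ τ_Y (deduplicated):
  ∅ × ∅ = {} (∅)
  {l} × {25} = {(l,25)}
  {l} × {25, 26} = {(l,25), (l,26)}
  {l} × {25, 27} = {(l,25), (l,27)}
  {l, n} × {25} = {(l,25), (n,25)}
  {l} × {25, 26, 27} = {(l,25), (l,26), (l,27)}
  {l, m, n} × {25} = {(l,25), (m,25), (n,25)}
  {l, n} × {25, 26} = {(l,25), (l,26), (n,25), (n,26)}
  {l, n} × {25, 27} = {(l,25), (l,27), (n,25), (n,27)}
  {l, n} × {25, 26, 27} = {(l,25), (l,26), (l,27), (n,25), (n,26), (n,27)}
  {l, m, n} × {25, 26} = {(l,25), (l,26), (m,25), (m,26), (n,25), (n,26)}
  {l, m, n} × {25, 27} = {(l,25), (l,27), (m,25), (m,27), (n,25), (n,27)}
  {l, m, n} × {25, 26, 27} = {(l,25), (l,26), (l,27), (m,25), (m,26), (m,27), (n,25), (n,26), (n,27)}
These 13 distinct sets form the basis B.
Close under arbitrary unions to get τ_{X×Y}; counting gives |τ_{X×Y}| = 30.


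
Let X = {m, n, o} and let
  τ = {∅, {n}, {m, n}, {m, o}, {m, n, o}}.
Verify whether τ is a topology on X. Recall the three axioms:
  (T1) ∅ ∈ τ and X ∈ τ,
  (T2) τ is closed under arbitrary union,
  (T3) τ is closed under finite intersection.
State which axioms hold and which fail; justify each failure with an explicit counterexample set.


τ is NOT a topology on X.

Axiom (T1): ∅ ∈ τ? Yes; X ∈ τ? Yes.
Axiom (T2/T3): check pairwise unions and intersections of members of τ.
Counterexample for (T3): {m, n} ∩ {m, o} = {m} ∉ τ. Therefore τ is NOT a topology.


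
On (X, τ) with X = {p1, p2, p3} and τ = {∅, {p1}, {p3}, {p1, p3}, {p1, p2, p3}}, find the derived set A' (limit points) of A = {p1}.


A' = {p2}

For each x ∈ X, list the open sets U ∈ τ with x ∈ U, then check whether U ∩ (A ∖ {x}) ≠ ∅ for every such U.
  x = p1: open {p1} ∋ x has {p1} ∩ (A ∖ {p1}) = ∅, so x is NOT a limit point.
  x = p2: opens ∋ x are {p1, p2, p3}; each meets A ∖ {p2}, so x IS a limit point.
  x = p3: open {p3} ∋ x has {p3} ∩ (A ∖ {p3}) = ∅, so x is NOT a limit point.
Collecting: A' = {p2}.


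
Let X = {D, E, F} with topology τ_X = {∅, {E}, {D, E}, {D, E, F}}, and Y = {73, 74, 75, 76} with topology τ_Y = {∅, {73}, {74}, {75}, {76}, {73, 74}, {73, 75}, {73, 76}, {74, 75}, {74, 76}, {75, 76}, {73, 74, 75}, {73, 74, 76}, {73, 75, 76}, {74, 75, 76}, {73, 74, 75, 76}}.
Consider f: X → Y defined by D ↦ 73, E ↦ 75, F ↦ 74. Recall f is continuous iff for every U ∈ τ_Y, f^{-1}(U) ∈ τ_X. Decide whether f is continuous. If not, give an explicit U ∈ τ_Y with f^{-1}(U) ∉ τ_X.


f is NOT continuous.

Compute f^{-1}(U) for each U ∈ τ_Y:
  U = ∅: f^{-1}(U) = ∅ ∈ τ_X ✓.
  U = {73}: f^{-1}(U) = {D} ∉ τ_X ✗.
  U = {74}: f^{-1}(U) = {F} ∉ τ_X ✗.
  U = {75}: f^{-1}(U) = {E} ∈ τ_X ✓.
  U = {76}: f^{-1}(U) = ∅ ∈ τ_X ✓.
  U = {73, 74}: f^{-1}(U) = {D, F} ∉ τ_X ✗.
  U = {73, 75}: f^{-1}(U) = {D, E} ∈ τ_X ✓.
  U = {73, 76}: f^{-1}(U) = {D} ∉ τ_X ✗.
  U = {74, 75}: f^{-1}(U) = {E, F} ∉ τ_X ✗.
  U = {74, 76}: f^{-1}(U) = {F} ∉ τ_X ✗.
  U = {75, 76}: f^{-1}(U) = {E} ∈ τ_X ✓.
  U = {73, 74, 75}: f^{-1}(U) = {D, E, F} ∈ τ_X ✓.
  U = {73, 74, 76}: f^{-1}(U) = {D, F} ∉ τ_X ✗.
  U = {73, 75, 76}: f^{-1}(U) = {D, E} ∈ τ_X ✓.
  U = {74, 75, 76}: f^{-1}(U) = {E, F} ∉ τ_X ✗.
  U = {73, 74, 75, 76}: f^{-1}(U) = {D, E, F} ∈ τ_X ✓.
Found U = {73} with f^{-1}(U) = {D} not in τ_X. Therefore f is NOT continuous.


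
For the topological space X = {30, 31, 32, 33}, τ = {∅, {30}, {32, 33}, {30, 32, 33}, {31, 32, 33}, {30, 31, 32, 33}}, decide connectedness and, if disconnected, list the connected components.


(X, τ) is disconnected; components = [{30}, {31, 32, 33}].

Find clopen sets (U ∈ τ with X ∖ U ∈ τ):
  U = ∅, X ∖ U = {30, 31, 32, 33} — both open, so U is clopen.
  U = {30}, X ∖ U = {31, 32, 33} — both open, so U is clopen.
  U = {31, 32, 33}, X ∖ U = {30} — both open, so U is clopen.
  U = {30, 31, 32, 33}, X ∖ U = ∅ — both open, so U is clopen.
Nontrivial clopen(s) exist: e.g. {31, 32, 33}. So (X, τ) is disconnected.
Compute connected components by grouping points that agree on all clopens:
  component: {30}
  component: {31, 32, 33}


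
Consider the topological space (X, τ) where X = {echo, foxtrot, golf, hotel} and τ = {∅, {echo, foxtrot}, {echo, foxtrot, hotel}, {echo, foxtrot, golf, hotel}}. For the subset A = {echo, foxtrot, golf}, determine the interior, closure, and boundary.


int(A) = {echo, foxtrot}, cl(A) = {echo, foxtrot, golf, hotel}, ∂A = {golf, hotel}.

Closed sets in (X, τ) are complements of opens:
  closed(X, τ) = {∅, {golf}, {golf, hotel}, {echo, foxtrot, golf, hotel}}.
int(A) = ⋃ {U ∈ τ : U ⊆ A}. Opens contained in A: ∅, {echo, foxtrot}.
Taking the union of these: int(A) = {echo, foxtrot}.
cl(A) = ⋂ {C closed : A ⊆ C}. Closed sets containing A: {echo, foxtrot, golf, hotel}.
Intersecting these: cl(A) = {echo, foxtrot, golf, hotel}.
∂A = cl(A) ∖ int(A) = {echo, foxtrot, golf, hotel} ∖ {echo, foxtrot} = {golf, hotel}.


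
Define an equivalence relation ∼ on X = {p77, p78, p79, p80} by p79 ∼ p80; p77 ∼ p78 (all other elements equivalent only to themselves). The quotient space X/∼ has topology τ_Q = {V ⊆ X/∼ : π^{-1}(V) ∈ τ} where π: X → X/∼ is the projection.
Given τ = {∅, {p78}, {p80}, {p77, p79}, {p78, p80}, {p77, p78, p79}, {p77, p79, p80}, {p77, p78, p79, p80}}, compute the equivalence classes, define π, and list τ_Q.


X/∼ = {[p77=p78], [p79=p80]}; |τ_Q| = 2.

Equivalence classes: [p77=p78], [p79=p80].
Quotient map π: X → X/∼ sends p77 ↦ [p77=p78], p78 ↦ [p77=p78], p79 ↦ [p79=p80], p80 ↦ [p79=p80].
For each subset V ⊆ X/∼, compute π^{-1}(V) ⊆ X and check whether π^{-1}(V) ∈ τ. V is open in τ_Q iff π^{-1}(V) ∈ τ.
  V = {}: π^{-1}(V) = ∅ ∈ τ ✓.
  V = {[p77=p78]}: π^{-1}(V) = {p77, p78} ∉ τ ✗.
  V = {[p79=p80]}: π^{-1}(V) = {p79, p80} ∉ τ ✗.
  V = {[p77=p78], [p79=p80]}: π^{-1}(V) = {p77, p78, p79, p80} ∈ τ ✓.
Open sets in the quotient: τ_Q = {{}, {[p77=p78], [p79=p80]}} (2 elements).


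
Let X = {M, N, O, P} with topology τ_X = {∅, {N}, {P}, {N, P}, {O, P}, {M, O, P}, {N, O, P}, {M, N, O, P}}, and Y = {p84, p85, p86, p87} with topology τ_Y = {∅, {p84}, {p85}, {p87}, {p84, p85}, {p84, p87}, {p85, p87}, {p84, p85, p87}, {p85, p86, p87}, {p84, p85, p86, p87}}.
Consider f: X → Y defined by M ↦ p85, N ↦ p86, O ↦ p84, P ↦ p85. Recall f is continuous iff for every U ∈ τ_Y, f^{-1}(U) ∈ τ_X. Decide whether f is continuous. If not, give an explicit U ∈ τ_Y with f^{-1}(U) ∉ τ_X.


f is NOT continuous.

Compute f^{-1}(U) for each U ∈ τ_Y:
  U = ∅: f^{-1}(U) = ∅ ∈ τ_X ✓.
  U = {p84}: f^{-1}(U) = {O} ∉ τ_X ✗.
  U = {p85}: f^{-1}(U) = {M, P} ∉ τ_X ✗.
  U = {p87}: f^{-1}(U) = ∅ ∈ τ_X ✓.
  U = {p84, p85}: f^{-1}(U) = {M, O, P} ∈ τ_X ✓.
  U = {p84, p87}: f^{-1}(U) = {O} ∉ τ_X ✗.
  U = {p85, p87}: f^{-1}(U) = {M, P} ∉ τ_X ✗.
  U = {p84, p85, p87}: f^{-1}(U) = {M, O, P} ∈ τ_X ✓.
  U = {p85, p86, p87}: f^{-1}(U) = {M, N, P} ∉ τ_X ✗.
  U = {p84, p85, p86, p87}: f^{-1}(U) = {M, N, O, P} ∈ τ_X ✓.
Found U = {p84} with f^{-1}(U) = {O} not in τ_X. Therefore f is NOT continuous.


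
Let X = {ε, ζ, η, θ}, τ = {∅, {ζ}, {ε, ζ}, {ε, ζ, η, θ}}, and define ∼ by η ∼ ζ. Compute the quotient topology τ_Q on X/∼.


X/∼ = {[ε], [ζ=η], [θ]}; |τ_Q| = 2.

Equivalence classes: [ε], [ζ=η], [θ].
Quotient map π: X → X/∼ sends ε ↦ [ε], ζ ↦ [ζ=η], η ↦ [ζ=η], θ ↦ [θ].
For each subset V ⊆ X/∼, compute π^{-1}(V) ⊆ X and check whether π^{-1}(V) ∈ τ. V is open in τ_Q iff π^{-1}(V) ∈ τ.
  V = {}: π^{-1}(V) = ∅ ∈ τ ✓.
  V = {[ε]}: π^{-1}(V) = {ε} ∉ τ ✗.
  V = {[ζ=η]}: π^{-1}(V) = {ζ, η} ∉ τ ✗.
  V = {[ε], [ζ=η]}: π^{-1}(V) = {ε, ζ, η} ∉ τ ✗.
  V = {[θ]}: π^{-1}(V) = {θ} ∉ τ ✗.
  V = {[ε], [θ]}: π^{-1}(V) = {ε, θ} ∉ τ ✗.
  V = {[ζ=η], [θ]}: π^{-1}(V) = {ζ, η, θ} ∉ τ ✗.
  V = {[ε], [ζ=η], [θ]}: π^{-1}(V) = {ε, ζ, η, θ} ∈ τ ✓.
Open sets in the quotient: τ_Q = {{}, {[ε], [ζ=η], [θ]}} (2 elements).


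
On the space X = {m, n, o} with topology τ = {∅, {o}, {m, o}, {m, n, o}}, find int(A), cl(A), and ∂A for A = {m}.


int(A) = ∅, cl(A) = {m, n}, ∂A = {m, n}.

Closed sets in (X, τ) are complements of opens:
  closed(X, τ) = {∅, {n}, {m, n}, {m, n, o}}.
int(A) = ⋃ {U ∈ τ : U ⊆ A}. Opens contained in A: ∅.
Taking the union of these: int(A) = ∅.
cl(A) = ⋂ {C closed : A ⊆ C}. Closed sets containing A: {m, n}, {m, n, o}.
Intersecting these: cl(A) = {m, n}.
∂A = cl(A) ∖ int(A) = {m, n} ∖ ∅ = {m, n}.


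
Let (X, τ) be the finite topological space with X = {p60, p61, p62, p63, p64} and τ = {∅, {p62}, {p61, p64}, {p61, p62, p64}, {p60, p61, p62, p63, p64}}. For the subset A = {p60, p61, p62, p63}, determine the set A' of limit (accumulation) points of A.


A' = {p60, p63, p64}

For each x ∈ X, list the open sets U ∈ τ with x ∈ U, then check whether U ∩ (A ∖ {x}) ≠ ∅ for every such U.
  x = p60: opens ∋ x are {p60, p61, p62, p63, p64}; each meets A ∖ {p60}, so x IS a limit point.
  x = p61: open {p61, p64} ∋ x has {p61, p64} ∩ (A ∖ {p61}) = ∅, so x is NOT a limit point.
  x = p62: open {p62} ∋ x has {p62} ∩ (A ∖ {p62}) = ∅, so x is NOT a limit point.
  x = p63: opens ∋ x are {p60, p61, p62, p63, p64}; each meets A ∖ {p63}, so x IS a limit point.
  x = p64: opens ∋ x are {p61, p64}, {p61, p62, p64}, {p60, p61, p62, p63, p64}; each meets A ∖ {p64}, so x IS a limit point.
Collecting: A' = {p60, p63, p64}.


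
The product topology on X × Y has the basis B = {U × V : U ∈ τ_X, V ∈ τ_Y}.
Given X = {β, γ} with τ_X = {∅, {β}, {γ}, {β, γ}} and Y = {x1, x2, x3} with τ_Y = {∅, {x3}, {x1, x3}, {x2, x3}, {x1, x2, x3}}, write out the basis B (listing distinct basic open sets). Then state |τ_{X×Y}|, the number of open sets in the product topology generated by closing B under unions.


Basis B = {∅ × ∅, {β} × {x3}, {γ} × {x3}, {β} × {x1, x3}, {β} × {x2, x3}, {β, γ} × {x3}, {γ} × {x1, x3}, {γ} × {x2, x3}, {β} × {x1, x2, x3}, {γ} × {x1, x2, x3}, {β, γ} × {x1, x3}, {β, γ} × {x2, x3}, {β, γ} × {x1, x2, x3}}; |τ_{X×Y}| = 25.

Enumerate products U × V with U ∈ τ_X, V ∈ τ_Y (deduplicated):
  ∅ × ∅ = {} (∅)
  {β} × {x3} = {(β,x3)}
  {γ} × {x3} = {(γ,x3)}
  {β} × {x1, x3} = {(β,x1), (β,x3)}
  {β} × {x2, x3} = {(β,x2), (β,x3)}
  {β, γ} × {x3} = {(β,x3), (γ,x3)}
  {γ} × {x1, x3} = {(γ,x1), (γ,x3)}
  {γ} × {x2, x3} = {(γ,x2), (γ,x3)}
  {β} × {x1, x2, x3} = {(β,x1), (β,x2), (β,x3)}
  {γ} × {x1, x2, x3} = {(γ,x1), (γ,x2), (γ,x3)}
  {β, γ} × {x1, x3} = {(β,x1), (β,x3), (γ,x1), (γ,x3)}
  {β, γ} × {x2, x3} = {(β,x2), (β,x3), (γ,x2), (γ,x3)}
  {β, γ} × {x1, x2, x3} = {(β,x1), (β,x2), (β,x3), (γ,x1), (γ,x2), (γ,x3)}
These 13 distinct sets form the basis B.
Close under arbitrary unions to get τ_{X×Y}; counting gives |τ_{X×Y}| = 25.


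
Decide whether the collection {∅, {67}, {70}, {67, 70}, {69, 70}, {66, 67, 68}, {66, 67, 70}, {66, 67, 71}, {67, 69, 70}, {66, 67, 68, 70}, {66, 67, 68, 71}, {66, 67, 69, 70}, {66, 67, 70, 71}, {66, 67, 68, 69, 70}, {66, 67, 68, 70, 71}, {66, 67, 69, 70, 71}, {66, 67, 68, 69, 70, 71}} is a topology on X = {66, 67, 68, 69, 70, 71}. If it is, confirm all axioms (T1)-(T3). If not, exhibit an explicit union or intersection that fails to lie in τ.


τ is NOT a topology on X.

Axiom (T1): ∅ ∈ τ? Yes; X ∈ τ? Yes.
Axiom (T2/T3): check pairwise unions and intersections of members of τ.
Counterexample for (T3): {66, 67, 68} ∩ {66, 67, 70} = {66, 67} ∉ τ. Therefore τ is NOT a topology.


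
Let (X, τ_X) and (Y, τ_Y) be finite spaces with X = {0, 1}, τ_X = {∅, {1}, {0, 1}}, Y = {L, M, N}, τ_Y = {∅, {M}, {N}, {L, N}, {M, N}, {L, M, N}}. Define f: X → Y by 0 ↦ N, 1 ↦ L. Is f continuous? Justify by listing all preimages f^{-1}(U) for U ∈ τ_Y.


f is NOT continuous.

Compute f^{-1}(U) for each U ∈ τ_Y:
  U = ∅: f^{-1}(U) = ∅ ∈ τ_X ✓.
  U = {M}: f^{-1}(U) = ∅ ∈ τ_X ✓.
  U = {N}: f^{-1}(U) = {0} ∉ τ_X ✗.
  U = {L, N}: f^{-1}(U) = {0, 1} ∈ τ_X ✓.
  U = {M, N}: f^{-1}(U) = {0} ∉ τ_X ✗.
  U = {L, M, N}: f^{-1}(U) = {0, 1} ∈ τ_X ✓.
Found U = {N} with f^{-1}(U) = {0} not in τ_X. Therefore f is NOT continuous.


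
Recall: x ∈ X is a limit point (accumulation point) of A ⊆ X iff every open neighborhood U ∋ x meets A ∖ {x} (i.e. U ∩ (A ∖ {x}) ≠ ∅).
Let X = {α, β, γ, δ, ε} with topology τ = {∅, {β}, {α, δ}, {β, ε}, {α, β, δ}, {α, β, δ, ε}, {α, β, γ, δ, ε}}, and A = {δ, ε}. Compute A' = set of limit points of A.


A' = {α, γ}

For each x ∈ X, list the open sets U ∈ τ with x ∈ U, then check whether U ∩ (A ∖ {x}) ≠ ∅ for every such U.
  x = α: opens ∋ x are {α, δ}, {α, β, δ}, {α, β, δ, ε}, {α, β, γ, δ, ε}; each meets A ∖ {α}, so x IS a limit point.
  x = β: open {β} ∋ x has {β} ∩ (A ∖ {β}) = ∅, so x is NOT a limit point.
  x = γ: opens ∋ x are {α, β, γ, δ, ε}; each meets A ∖ {γ}, so x IS a limit point.
  x = δ: open {α, δ} ∋ x has {α, δ} ∩ (A ∖ {δ}) = ∅, so x is NOT a limit point.
  x = ε: open {β, ε} ∋ x has {β, ε} ∩ (A ∖ {ε}) = ∅, so x is NOT a limit point.
Collecting: A' = {α, γ}.


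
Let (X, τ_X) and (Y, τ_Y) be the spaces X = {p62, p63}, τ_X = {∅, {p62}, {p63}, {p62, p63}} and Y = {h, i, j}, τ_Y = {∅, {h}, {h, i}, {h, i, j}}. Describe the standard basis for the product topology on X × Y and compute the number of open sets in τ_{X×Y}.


Basis B = {∅ × ∅, {p62} × {h}, {p63} × {h}, {p62} × {h, i}, {p62, p63} × {h}, {p63} × {h, i}, {p62} × {h, i, j}, {p63} × {h, i, j}, {p62, p63} × {h, i}, {p62, p63} × {h, i, j}}; |τ_{X×Y}| = 16.

Enumerate products U × V with U ∈ τ_X, V ∈ τ_Y (deduplicated):
  ∅ × ∅ = {} (∅)
  {p62} × {h} = {(p62,h)}
  {p63} × {h} = {(p63,h)}
  {p62} × {h, i} = {(p62,h), (p62,i)}
  {p62, p63} × {h} = {(p62,h), (p63,h)}
  {p63} × {h, i} = {(p63,h), (p63,i)}
  {p62} × {h, i, j} = {(p62,h), (p62,i), (p62,j)}
  {p63} × {h, i, j} = {(p63,h), (p63,i), (p63,j)}
  {p62, p63} × {h, i} = {(p62,h), (p62,i), (p63,h), (p63,i)}
  {p62, p63} × {h, i, j} = {(p62,h), (p62,i), (p62,j), (p63,h), (p63,i), (p63,j)}
These 10 distinct sets form the basis B.
Close under arbitrary unions to get τ_{X×Y}; counting gives |τ_{X×Y}| = 16.


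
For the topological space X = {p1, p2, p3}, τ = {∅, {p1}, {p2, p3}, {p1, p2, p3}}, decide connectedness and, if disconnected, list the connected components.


(X, τ) is disconnected; components = [{p1}, {p2, p3}].

Find clopen sets (U ∈ τ with X ∖ U ∈ τ):
  U = ∅, X ∖ U = {p1, p2, p3} — both open, so U is clopen.
  U = {p1}, X ∖ U = {p2, p3} — both open, so U is clopen.
  U = {p2, p3}, X ∖ U = {p1} — both open, so U is clopen.
  U = {p1, p2, p3}, X ∖ U = ∅ — both open, so U is clopen.
Nontrivial clopen(s) exist: e.g. {p2, p3}. So (X, τ) is disconnected.
Compute connected components by grouping points that agree on all clopens:
  component: {p1}
  component: {p2, p3}


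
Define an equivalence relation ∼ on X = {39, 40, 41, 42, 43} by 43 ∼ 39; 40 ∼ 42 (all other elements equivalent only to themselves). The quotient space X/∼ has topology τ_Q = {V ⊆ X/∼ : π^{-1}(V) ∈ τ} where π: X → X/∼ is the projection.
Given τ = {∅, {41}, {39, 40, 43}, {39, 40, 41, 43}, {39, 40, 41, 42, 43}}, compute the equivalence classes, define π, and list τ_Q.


X/∼ = {[39=43], [40=42], [41]}; |τ_Q| = 3.

Equivalence classes: [39=43], [40=42], [41].
Quotient map π: X → X/∼ sends 39 ↦ [39=43], 40 ↦ [40=42], 41 ↦ [41], 42 ↦ [40=42], 43 ↦ [39=43].
For each subset V ⊆ X/∼, compute π^{-1}(V) ⊆ X and check whether π^{-1}(V) ∈ τ. V is open in τ_Q iff π^{-1}(V) ∈ τ.
  V = {}: π^{-1}(V) = ∅ ∈ τ ✓.
  V = {[39=43]}: π^{-1}(V) = {39, 43} ∉ τ ✗.
  V = {[40=42]}: π^{-1}(V) = {40, 42} ∉ τ ✗.
  V = {[39=43], [40=42]}: π^{-1}(V) = {39, 40, 42, 43} ∉ τ ✗.
  V = {[41]}: π^{-1}(V) = {41} ∈ τ ✓.
  V = {[39=43], [41]}: π^{-1}(V) = {39, 41, 43} ∉ τ ✗.
  V = {[40=42], [41]}: π^{-1}(V) = {40, 41, 42} ∉ τ ✗.
  V = {[39=43], [40=42], [41]}: π^{-1}(V) = {39, 40, 41, 42, 43} ∈ τ ✓.
Open sets in the quotient: τ_Q = {{}, {[41]}, {[39=43], [40=42], [41]}} (3 elements).


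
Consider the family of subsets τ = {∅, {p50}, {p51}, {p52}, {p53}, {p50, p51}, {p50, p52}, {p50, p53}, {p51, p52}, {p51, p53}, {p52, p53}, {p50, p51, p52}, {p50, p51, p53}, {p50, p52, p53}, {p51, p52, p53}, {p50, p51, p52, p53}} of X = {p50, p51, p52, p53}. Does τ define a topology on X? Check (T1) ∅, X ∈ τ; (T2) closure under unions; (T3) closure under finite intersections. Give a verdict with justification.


τ IS a topology on X.

Axiom (T1): ∅ ∈ τ? Yes; X ∈ τ? Yes.
Axiom (T2/T3): check pairwise unions and intersections of members of τ.
All pairwise intersections and unions checked — each lies in τ. Therefore τ satisfies (T1), (T2), (T3): it IS a topology on X.


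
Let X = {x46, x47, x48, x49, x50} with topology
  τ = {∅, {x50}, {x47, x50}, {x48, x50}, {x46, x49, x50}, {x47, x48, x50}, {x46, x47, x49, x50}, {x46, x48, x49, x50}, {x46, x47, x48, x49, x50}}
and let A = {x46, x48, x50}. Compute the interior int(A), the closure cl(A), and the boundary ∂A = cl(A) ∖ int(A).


int(A) = {x48, x50}, cl(A) = {x46, x47, x48, x49, x50}, ∂A = {x46, x47, x49}.

Closed sets in (X, τ) are complements of opens:
  closed(X, τ) = {∅, {x47}, {x48}, {x46, x49}, {x47, x48}, {x46, x47, x49}, {x46, x48, x49}, {x46, x47, x48, x49}, {x46, x47, x48, x49, x50}}.
int(A) = ⋃ {U ∈ τ : U ⊆ A}. Opens contained in A: ∅, {x50}, {x48, x50}.
Taking the union of these: int(A) = {x48, x50}.
cl(A) = ⋂ {C closed : A ⊆ C}. Closed sets containing A: {x46, x47, x48, x49, x50}.
Intersecting these: cl(A) = {x46, x47, x48, x49, x50}.
∂A = cl(A) ∖ int(A) = {x46, x47, x48, x49, x50} ∖ {x48, x50} = {x46, x47, x49}.


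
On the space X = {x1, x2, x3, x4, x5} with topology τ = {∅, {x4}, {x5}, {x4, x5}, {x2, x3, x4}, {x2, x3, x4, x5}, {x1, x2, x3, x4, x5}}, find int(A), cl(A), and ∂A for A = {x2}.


int(A) = ∅, cl(A) = {x1, x2, x3}, ∂A = {x1, x2, x3}.

Closed sets in (X, τ) are complements of opens:
  closed(X, τ) = {∅, {x1}, {x1, x5}, {x1, x2, x3}, {x1, x2, x3, x4}, {x1, x2, x3, x5}, {x1, x2, x3, x4, x5}}.
int(A) = ⋃ {U ∈ τ : U ⊆ A}. Opens contained in A: ∅.
Taking the union of these: int(A) = ∅.
cl(A) = ⋂ {C closed : A ⊆ C}. Closed sets containing A: {x1, x2, x3}, {x1, x2, x3, x4}, {x1, x2, x3, x5}, {x1, x2, x3, x4, x5}.
Intersecting these: cl(A) = {x1, x2, x3}.
∂A = cl(A) ∖ int(A) = {x1, x2, x3} ∖ ∅ = {x1, x2, x3}.


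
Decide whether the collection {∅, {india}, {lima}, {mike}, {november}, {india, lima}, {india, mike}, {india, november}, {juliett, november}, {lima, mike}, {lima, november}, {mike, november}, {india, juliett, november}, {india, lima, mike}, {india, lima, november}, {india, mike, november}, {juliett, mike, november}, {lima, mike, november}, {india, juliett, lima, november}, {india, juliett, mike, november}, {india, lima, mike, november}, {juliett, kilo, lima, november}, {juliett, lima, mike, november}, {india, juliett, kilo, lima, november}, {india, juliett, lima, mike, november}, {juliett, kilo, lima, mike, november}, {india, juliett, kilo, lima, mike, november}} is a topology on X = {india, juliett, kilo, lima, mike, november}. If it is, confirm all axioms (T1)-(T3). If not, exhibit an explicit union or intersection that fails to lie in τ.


τ is NOT a topology on X.

Axiom (T1): ∅ ∈ τ? Yes; X ∈ τ? Yes.
Axiom (T2/T3): check pairwise unions and intersections of members of τ.
Counterexample for (T2): {lima} ∪ {juliett, november} = {juliett, lima, november} ∉ τ. Therefore τ is NOT a topology.


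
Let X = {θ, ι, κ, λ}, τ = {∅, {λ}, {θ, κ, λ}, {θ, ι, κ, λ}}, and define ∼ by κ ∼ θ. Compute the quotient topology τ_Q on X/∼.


X/∼ = {[θ=κ], [ι], [λ]}; |τ_Q| = 4.

Equivalence classes: [θ=κ], [ι], [λ].
Quotient map π: X → X/∼ sends θ ↦ [θ=κ], ι ↦ [ι], κ ↦ [θ=κ], λ ↦ [λ].
For each subset V ⊆ X/∼, compute π^{-1}(V) ⊆ X and check whether π^{-1}(V) ∈ τ. V is open in τ_Q iff π^{-1}(V) ∈ τ.
  V = {}: π^{-1}(V) = ∅ ∈ τ ✓.
  V = {[θ=κ]}: π^{-1}(V) = {θ, κ} ∉ τ ✗.
  V = {[ι]}: π^{-1}(V) = {ι} ∉ τ ✗.
  V = {[θ=κ], [ι]}: π^{-1}(V) = {θ, ι, κ} ∉ τ ✗.
  V = {[λ]}: π^{-1}(V) = {λ} ∈ τ ✓.
  V = {[θ=κ], [λ]}: π^{-1}(V) = {θ, κ, λ} ∈ τ ✓.
  V = {[ι], [λ]}: π^{-1}(V) = {ι, λ} ∉ τ ✗.
  V = {[θ=κ], [ι], [λ]}: π^{-1}(V) = {θ, ι, κ, λ} ∈ τ ✓.
Open sets in the quotient: τ_Q = {{}, {[λ]}, {[θ=κ], [λ]}, {[θ=κ], [ι], [λ]}} (4 elements).


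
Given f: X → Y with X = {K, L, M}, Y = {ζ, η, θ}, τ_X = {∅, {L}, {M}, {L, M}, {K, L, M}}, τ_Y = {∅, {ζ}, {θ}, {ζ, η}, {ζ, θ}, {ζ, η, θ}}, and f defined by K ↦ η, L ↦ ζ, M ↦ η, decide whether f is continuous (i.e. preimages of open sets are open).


f IS continuous.

Compute f^{-1}(U) for each U ∈ τ_Y:
  U = ∅: f^{-1}(U) = ∅ ∈ τ_X ✓.
  U = {ζ}: f^{-1}(U) = {L} ∈ τ_X ✓.
  U = {θ}: f^{-1}(U) = ∅ ∈ τ_X ✓.
  U = {ζ, η}: f^{-1}(U) = {K, L, M} ∈ τ_X ✓.
  U = {ζ, θ}: f^{-1}(U) = {L} ∈ τ_X ✓.
  U = {ζ, η, θ}: f^{-1}(U) = {K, L, M} ∈ τ_X ✓.
Every preimage lies in τ_X, so f IS continuous.


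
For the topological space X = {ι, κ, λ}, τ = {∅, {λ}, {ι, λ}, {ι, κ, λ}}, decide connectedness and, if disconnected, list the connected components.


(X, τ) is connected.

Find clopen sets (U ∈ τ with X ∖ U ∈ τ):
  U = ∅, X ∖ U = {ι, κ, λ} — both open, so U is clopen.
  U = {ι, κ, λ}, X ∖ U = ∅ — both open, so U is clopen.
Only trivial clopens (∅ and X) exist, so (X, τ) is connected.
Compute connected components by grouping points that agree on all clopens:
  component: {ι, κ, λ}


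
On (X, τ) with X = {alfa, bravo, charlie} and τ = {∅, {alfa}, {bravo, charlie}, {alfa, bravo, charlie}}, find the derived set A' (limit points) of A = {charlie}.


A' = {bravo}

For each x ∈ X, list the open sets U ∈ τ with x ∈ U, then check whether U ∩ (A ∖ {x}) ≠ ∅ for every such U.
  x = alfa: open {alfa} ∋ x has {alfa} ∩ (A ∖ {alfa}) = ∅, so x is NOT a limit point.
  x = bravo: opens ∋ x are {bravo, charlie}, {alfa, bravo, charlie}; each meets A ∖ {bravo}, so x IS a limit point.
  x = charlie: open {bravo, charlie} ∋ x has {bravo, charlie} ∩ (A ∖ {charlie}) = ∅, so x is NOT a limit point.
Collecting: A' = {bravo}.


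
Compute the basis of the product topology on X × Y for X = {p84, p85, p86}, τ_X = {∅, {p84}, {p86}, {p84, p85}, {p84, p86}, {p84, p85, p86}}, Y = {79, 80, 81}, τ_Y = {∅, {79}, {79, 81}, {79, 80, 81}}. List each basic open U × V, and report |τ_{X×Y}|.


Basis B = {∅ × ∅, {p84} × {79}, {p86} × {79}, {p84} × {79, 81}, {p84, p85} × {79}, {p84, p86} × {79}, {p86} × {79, 81}, {p84} × {79, 80, 81}, {p84, p85, p86} × {79}, {p86} × {79, 80, 81}, {p84, p85} × {79, 81}, {p84, p86} × {79, 81}, {p84, p85} × {79, 80, 81}, {p84, p86} × {79, 80, 81}, {p84, p85, p86} × {79, 81}, {p84, p85, p86} × {79, 80, 81}}; |τ_{X×Y}| = 40.

Enumerate products U × V with U ∈ τ_X, V ∈ τ_Y (deduplicated):
  ∅ × ∅ = {} (∅)
  {p84} × {79} = {(p84,79)}
  {p86} × {79} = {(p86,79)}
  {p84} × {79, 81} = {(p84,79), (p84,81)}
  {p84, p85} × {79} = {(p84,79), (p85,79)}
  {p84, p86} × {79} = {(p84,79), (p86,79)}
  {p86} × {79, 81} = {(p86,79), (p86,81)}
  {p84} × {79, 80, 81} = {(p84,79), (p84,80), (p84,81)}
  {p84, p85, p86} × {79} = {(p84,79), (p85,79), (p86,79)}
  {p86} × {79, 80, 81} = {(p86,79), (p86,80), (p86,81)}
  {p84, p85} × {79, 81} = {(p84,79), (p84,81), (p85,79), (p85,81)}
  {p84, p86} × {79, 81} = {(p84,79), (p84,81), (p86,79), (p86,81)}
  {p84, p85} × {79, 80, 81} = {(p84,79), (p84,80), (p84,81), (p85,79), (p85,80), (p85,81)}
  {p84, p86} × {79, 80, 81} = {(p84,79), (p84,80), (p84,81), (p86,79), (p86,80), (p86,81)}
  {p84, p85, p86} × {79, 81} = {(p84,79), (p84,81), (p85,79), (p85,81), (p86,79), (p86,81)}
  {p84, p85, p86} × {79, 80, 81} = {(p84,79), (p84,80), (p84,81), (p85,79), (p85,80), (p85,81), (p86,79), (p86,80), (p86,81)}
These 16 distinct sets form the basis B.
Close under arbitrary unions to get τ_{X×Y}; counting gives |τ_{X×Y}| = 40.


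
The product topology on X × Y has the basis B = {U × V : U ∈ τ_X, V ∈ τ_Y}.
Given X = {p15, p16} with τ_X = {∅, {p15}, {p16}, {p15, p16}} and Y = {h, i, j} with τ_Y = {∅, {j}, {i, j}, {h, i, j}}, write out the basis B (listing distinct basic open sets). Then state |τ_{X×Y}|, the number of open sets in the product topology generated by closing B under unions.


Basis B = {∅ × ∅, {p15} × {j}, {p16} × {j}, {p15} × {i, j}, {p15, p16} × {j}, {p16} × {i, j}, {p15} × {h, i, j}, {p16} × {h, i, j}, {p15, p16} × {i, j}, {p15, p16} × {h, i, j}}; |τ_{X×Y}| = 16.

Enumerate products U × V with U ∈ τ_X, V ∈ τ_Y (deduplicated):
  ∅ × ∅ = {} (∅)
  {p15} × {j} = {(p15,j)}
  {p16} × {j} = {(p16,j)}
  {p15} × {i, j} = {(p15,i), (p15,j)}
  {p15, p16} × {j} = {(p15,j), (p16,j)}
  {p16} × {i, j} = {(p16,i), (p16,j)}
  {p15} × {h, i, j} = {(p15,h), (p15,i), (p15,j)}
  {p16} × {h, i, j} = {(p16,h), (p16,i), (p16,j)}
  {p15, p16} × {i, j} = {(p15,i), (p15,j), (p16,i), (p16,j)}
  {p15, p16} × {h, i, j} = {(p15,h), (p15,i), (p15,j), (p16,h), (p16,i), (p16,j)}
These 10 distinct sets form the basis B.
Close under arbitrary unions to get τ_{X×Y}; counting gives |τ_{X×Y}| = 16.


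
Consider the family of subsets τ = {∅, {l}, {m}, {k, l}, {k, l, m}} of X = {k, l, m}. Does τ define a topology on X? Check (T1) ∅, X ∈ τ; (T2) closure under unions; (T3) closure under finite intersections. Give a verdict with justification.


τ is NOT a topology on X.

Axiom (T1): ∅ ∈ τ? Yes; X ∈ τ? Yes.
Axiom (T2/T3): check pairwise unions and intersections of members of τ.
Counterexample for (T2): {l} ∪ {m} = {l, m} ∉ τ. Therefore τ is NOT a topology.


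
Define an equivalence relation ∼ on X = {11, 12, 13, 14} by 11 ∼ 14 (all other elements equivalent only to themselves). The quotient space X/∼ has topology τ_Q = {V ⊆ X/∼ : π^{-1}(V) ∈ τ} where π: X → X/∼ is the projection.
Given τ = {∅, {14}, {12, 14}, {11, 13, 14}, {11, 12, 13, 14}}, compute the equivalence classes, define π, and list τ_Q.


X/∼ = {[11=14], [12], [13]}; |τ_Q| = 3.

Equivalence classes: [11=14], [12], [13].
Quotient map π: X → X/∼ sends 11 ↦ [11=14], 12 ↦ [12], 13 ↦ [13], 14 ↦ [11=14].
For each subset V ⊆ X/∼, compute π^{-1}(V) ⊆ X and check whether π^{-1}(V) ∈ τ. V is open in τ_Q iff π^{-1}(V) ∈ τ.
  V = {}: π^{-1}(V) = ∅ ∈ τ ✓.
  V = {[11=14]}: π^{-1}(V) = {11, 14} ∉ τ ✗.
  V = {[12]}: π^{-1}(V) = {12} ∉ τ ✗.
  V = {[11=14], [12]}: π^{-1}(V) = {11, 12, 14} ∉ τ ✗.
  V = {[13]}: π^{-1}(V) = {13} ∉ τ ✗.
  V = {[11=14], [13]}: π^{-1}(V) = {11, 13, 14} ∈ τ ✓.
  V = {[12], [13]}: π^{-1}(V) = {12, 13} ∉ τ ✗.
  V = {[11=14], [12], [13]}: π^{-1}(V) = {11, 12, 13, 14} ∈ τ ✓.
Open sets in the quotient: τ_Q = {{}, {[11=14], [13]}, {[11=14], [12], [13]}} (3 elements).


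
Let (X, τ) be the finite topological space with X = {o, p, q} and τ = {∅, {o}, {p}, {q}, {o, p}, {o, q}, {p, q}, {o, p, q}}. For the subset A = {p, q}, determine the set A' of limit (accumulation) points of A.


A' = ∅

For each x ∈ X, list the open sets U ∈ τ with x ∈ U, then check whether U ∩ (A ∖ {x}) ≠ ∅ for every such U.
  x = o: open {o} ∋ x has {o} ∩ (A ∖ {o}) = ∅, so x is NOT a limit point.
  x = p: open {p} ∋ x has {p} ∩ (A ∖ {p}) = ∅, so x is NOT a limit point.
  x = q: open {q} ∋ x has {q} ∩ (A ∖ {q}) = ∅, so x is NOT a limit point.
Collecting: A' = ∅.


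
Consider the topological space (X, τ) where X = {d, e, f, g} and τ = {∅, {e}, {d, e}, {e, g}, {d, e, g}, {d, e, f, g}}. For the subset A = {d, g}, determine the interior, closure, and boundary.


int(A) = ∅, cl(A) = {d, f, g}, ∂A = {d, f, g}.

Closed sets in (X, τ) are complements of opens:
  closed(X, τ) = {∅, {f}, {d, f}, {f, g}, {d, f, g}, {d, e, f, g}}.
int(A) = ⋃ {U ∈ τ : U ⊆ A}. Opens contained in A: ∅.
Taking the union of these: int(A) = ∅.
cl(A) = ⋂ {C closed : A ⊆ C}. Closed sets containing A: {d, f, g}, {d, e, f, g}.
Intersecting these: cl(A) = {d, f, g}.
∂A = cl(A) ∖ int(A) = {d, f, g} ∖ ∅ = {d, f, g}.


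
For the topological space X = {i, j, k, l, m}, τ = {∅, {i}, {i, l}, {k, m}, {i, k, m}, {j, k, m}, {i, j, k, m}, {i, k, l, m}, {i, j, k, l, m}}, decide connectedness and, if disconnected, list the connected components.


(X, τ) is disconnected; components = [{i, l}, {j, k, m}].

Find clopen sets (U ∈ τ with X ∖ U ∈ τ):
  U = ∅, X ∖ U = {i, j, k, l, m} — both open, so U is clopen.
  U = {i, l}, X ∖ U = {j, k, m} — both open, so U is clopen.
  U = {j, k, m}, X ∖ U = {i, l} — both open, so U is clopen.
  U = {i, j, k, l, m}, X ∖ U = ∅ — both open, so U is clopen.
Nontrivial clopen(s) exist: e.g. {i, l}. So (X, τ) is disconnected.
Compute connected components by grouping points that agree on all clopens:
  component: {i, l}
  component: {j, k, m}


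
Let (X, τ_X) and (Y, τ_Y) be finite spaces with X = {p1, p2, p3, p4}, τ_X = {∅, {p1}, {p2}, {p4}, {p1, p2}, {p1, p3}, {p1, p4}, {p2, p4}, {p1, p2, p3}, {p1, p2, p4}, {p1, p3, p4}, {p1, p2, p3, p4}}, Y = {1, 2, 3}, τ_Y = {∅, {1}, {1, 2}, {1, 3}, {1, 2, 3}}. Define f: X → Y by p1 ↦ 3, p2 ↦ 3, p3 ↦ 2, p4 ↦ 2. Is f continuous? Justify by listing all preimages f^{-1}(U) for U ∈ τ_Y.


f is NOT continuous.

Compute f^{-1}(U) for each U ∈ τ_Y:
  U = ∅: f^{-1}(U) = ∅ ∈ τ_X ✓.
  U = {1}: f^{-1}(U) = ∅ ∈ τ_X ✓.
  U = {1, 2}: f^{-1}(U) = {p3, p4} ∉ τ_X ✗.
  U = {1, 3}: f^{-1}(U) = {p1, p2} ∈ τ_X ✓.
  U = {1, 2, 3}: f^{-1}(U) = {p1, p2, p3, p4} ∈ τ_X ✓.
Found U = {1, 2} with f^{-1}(U) = {p3, p4} not in τ_X. Therefore f is NOT continuous.


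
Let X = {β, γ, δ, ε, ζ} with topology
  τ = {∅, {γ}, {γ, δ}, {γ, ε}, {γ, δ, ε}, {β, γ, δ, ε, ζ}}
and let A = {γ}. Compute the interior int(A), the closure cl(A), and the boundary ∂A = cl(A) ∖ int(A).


int(A) = {γ}, cl(A) = {β, γ, δ, ε, ζ}, ∂A = {β, δ, ε, ζ}.

Closed sets in (X, τ) are complements of opens:
  closed(X, τ) = {∅, {β, ζ}, {β, δ, ζ}, {β, ε, ζ}, {β, δ, ε, ζ}, {β, γ, δ, ε, ζ}}.
int(A) = ⋃ {U ∈ τ : U ⊆ A}. Opens contained in A: ∅, {γ}.
Taking the union of these: int(A) = {γ}.
cl(A) = ⋂ {C closed : A ⊆ C}. Closed sets containing A: {β, γ, δ, ε, ζ}.
Intersecting these: cl(A) = {β, γ, δ, ε, ζ}.
∂A = cl(A) ∖ int(A) = {β, γ, δ, ε, ζ} ∖ {γ} = {β, δ, ε, ζ}.


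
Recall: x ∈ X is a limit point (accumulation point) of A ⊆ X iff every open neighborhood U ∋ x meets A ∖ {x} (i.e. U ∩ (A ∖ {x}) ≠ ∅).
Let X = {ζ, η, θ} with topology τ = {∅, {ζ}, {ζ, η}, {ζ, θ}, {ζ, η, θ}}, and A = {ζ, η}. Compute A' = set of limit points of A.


A' = {η, θ}

For each x ∈ X, list the open sets U ∈ τ with x ∈ U, then check whether U ∩ (A ∖ {x}) ≠ ∅ for every such U.
  x = ζ: open {ζ} ∋ x has {ζ} ∩ (A ∖ {ζ}) = ∅, so x is NOT a limit point.
  x = η: opens ∋ x are {ζ, η}, {ζ, η, θ}; each meets A ∖ {η}, so x IS a limit point.
  x = θ: opens ∋ x are {ζ, θ}, {ζ, η, θ}; each meets A ∖ {θ}, so x IS a limit point.
Collecting: A' = {η, θ}.


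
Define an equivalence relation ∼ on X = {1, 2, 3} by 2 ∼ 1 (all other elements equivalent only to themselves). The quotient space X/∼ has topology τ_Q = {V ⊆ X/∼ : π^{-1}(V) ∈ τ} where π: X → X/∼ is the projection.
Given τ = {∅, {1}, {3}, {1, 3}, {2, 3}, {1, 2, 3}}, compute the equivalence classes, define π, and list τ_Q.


X/∼ = {[1=2], [3]}; |τ_Q| = 3.

Equivalence classes: [1=2], [3].
Quotient map π: X → X/∼ sends 1 ↦ [1=2], 2 ↦ [1=2], 3 ↦ [3].
For each subset V ⊆ X/∼, compute π^{-1}(V) ⊆ X and check whether π^{-1}(V) ∈ τ. V is open in τ_Q iff π^{-1}(V) ∈ τ.
  V = {}: π^{-1}(V) = ∅ ∈ τ ✓.
  V = {[1=2]}: π^{-1}(V) = {1, 2} ∉ τ ✗.
  V = {[3]}: π^{-1}(V) = {3} ∈ τ ✓.
  V = {[1=2], [3]}: π^{-1}(V) = {1, 2, 3} ∈ τ ✓.
Open sets in the quotient: τ_Q = {{}, {[3]}, {[1=2], [3]}} (3 elements).


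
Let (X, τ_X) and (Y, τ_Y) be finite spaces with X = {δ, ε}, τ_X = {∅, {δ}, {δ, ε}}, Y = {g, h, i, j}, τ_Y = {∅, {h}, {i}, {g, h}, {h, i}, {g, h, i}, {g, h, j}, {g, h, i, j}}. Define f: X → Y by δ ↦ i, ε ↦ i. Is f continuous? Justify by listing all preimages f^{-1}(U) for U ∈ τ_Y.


f IS continuous.

Compute f^{-1}(U) for each U ∈ τ_Y:
  U = ∅: f^{-1}(U) = ∅ ∈ τ_X ✓.
  U = {h}: f^{-1}(U) = ∅ ∈ τ_X ✓.
  U = {i}: f^{-1}(U) = {δ, ε} ∈ τ_X ✓.
  U = {g, h}: f^{-1}(U) = ∅ ∈ τ_X ✓.
  U = {h, i}: f^{-1}(U) = {δ, ε} ∈ τ_X ✓.
  U = {g, h, i}: f^{-1}(U) = {δ, ε} ∈ τ_X ✓.
  U = {g, h, j}: f^{-1}(U) = ∅ ∈ τ_X ✓.
  U = {g, h, i, j}: f^{-1}(U) = {δ, ε} ∈ τ_X ✓.
Every preimage lies in τ_X, so f IS continuous.


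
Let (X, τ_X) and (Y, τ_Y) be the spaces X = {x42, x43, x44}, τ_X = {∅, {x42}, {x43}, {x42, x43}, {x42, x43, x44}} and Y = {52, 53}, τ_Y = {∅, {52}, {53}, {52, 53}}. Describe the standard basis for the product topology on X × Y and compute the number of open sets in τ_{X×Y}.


Basis B = {∅ × ∅, {x42} × {52}, {x42} × {53}, {x43} × {52}, {x43} × {53}, {x42} × {52, 53}, {x42, x43} × {52}, {x42, x43} × {53}, {x43} × {52, 53}, {x42, x43, x44} × {52}, {x42, x43, x44} × {53}, {x42, x43} × {52, 53}, {x42, x43, x44} × {52, 53}}; |τ_{X×Y}| = 25.

Enumerate products U × V with U ∈ τ_X, V ∈ τ_Y (deduplicated):
  ∅ × ∅ = {} (∅)
  {x42} × {52} = {(x42,52)}
  {x42} × {53} = {(x42,53)}
  {x43} × {52} = {(x43,52)}
  {x43} × {53} = {(x43,53)}
  {x42} × {52, 53} = {(x42,52), (x42,53)}
  {x42, x43} × {52} = {(x42,52), (x43,52)}
  {x42, x43} × {53} = {(x42,53), (x43,53)}
  {x43} × {52, 53} = {(x43,52), (x43,53)}
  {x42, x43, x44} × {52} = {(x42,52), (x43,52), (x44,52)}
  {x42, x43, x44} × {53} = {(x42,53), (x43,53), (x44,53)}
  {x42, x43} × {52, 53} = {(x42,52), (x42,53), (x43,52), (x43,53)}
  {x42, x43, x44} × {52, 53} = {(x42,52), (x42,53), (x43,52), (x43,53), (x44,52), (x44,53)}
These 13 distinct sets form the basis B.
Close under arbitrary unions to get τ_{X×Y}; counting gives |τ_{X×Y}| = 25.


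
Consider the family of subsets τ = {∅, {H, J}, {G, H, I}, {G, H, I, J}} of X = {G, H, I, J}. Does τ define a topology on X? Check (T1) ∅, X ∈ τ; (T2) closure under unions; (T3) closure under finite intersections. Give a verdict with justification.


τ is NOT a topology on X.

Axiom (T1): ∅ ∈ τ? Yes; X ∈ τ? Yes.
Axiom (T2/T3): check pairwise unions and intersections of members of τ.
Counterexample for (T3): {H, J} ∩ {G, H, I} = {H} ∉ τ. Therefore τ is NOT a topology.


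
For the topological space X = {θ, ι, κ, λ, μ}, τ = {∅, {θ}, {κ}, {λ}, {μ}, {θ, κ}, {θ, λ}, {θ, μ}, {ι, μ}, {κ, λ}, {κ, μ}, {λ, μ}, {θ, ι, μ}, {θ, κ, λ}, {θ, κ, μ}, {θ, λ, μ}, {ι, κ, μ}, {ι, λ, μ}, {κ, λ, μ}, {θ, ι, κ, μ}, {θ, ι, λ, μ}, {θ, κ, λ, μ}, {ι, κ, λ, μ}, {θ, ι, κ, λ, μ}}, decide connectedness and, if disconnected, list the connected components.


(X, τ) is disconnected; components = [{θ}, {κ}, {λ}, {ι, μ}].

Find clopen sets (U ∈ τ with X ∖ U ∈ τ):
  U = ∅, X ∖ U = {θ, ι, κ, λ, μ} — both open, so U is clopen.
  U = {θ}, X ∖ U = {ι, κ, λ, μ} — both open, so U is clopen.
  U = {κ}, X ∖ U = {θ, ι, λ, μ} — both open, so U is clopen.
  U = {λ}, X ∖ U = {θ, ι, κ, μ} — both open, so U is clopen.
  U = {θ, κ}, X ∖ U = {ι, λ, μ} — both open, so U is clopen.
  U = {θ, λ}, X ∖ U = {ι, κ, μ} — both open, so U is clopen.
  U = {ι, μ}, X ∖ U = {θ, κ, λ} — both open, so U is clopen.
  U = {κ, λ}, X ∖ U = {θ, ι, μ} — both open, so U is clopen.
  U = {θ, ι, μ}, X ∖ U = {κ, λ} — both open, so U is clopen.
  U = {θ, κ, λ}, X ∖ U = {ι, μ} — both open, so U is clopen.
  U = {ι, κ, μ}, X ∖ U = {θ, λ} — both open, so U is clopen.
  U = {ι, λ, μ}, X ∖ U = {θ, κ} — both open, so U is clopen.
  U = {θ, ι, κ, μ}, X ∖ U = {λ} — both open, so U is clopen.
  U = {θ, ι, λ, μ}, X ∖ U = {κ} — both open, so U is clopen.
  U = {ι, κ, λ, μ}, X ∖ U = {θ} — both open, so U is clopen.
  U = {θ, ι, κ, λ, μ}, X ∖ U = ∅ — both open, so U is clopen.
Nontrivial clopen(s) exist: e.g. {ι, κ, λ, μ}. So (X, τ) is disconnected.
Compute connected components by grouping points that agree on all clopens:
  component: {θ}
  component: {κ}
  component: {λ}
  component: {ι, μ}


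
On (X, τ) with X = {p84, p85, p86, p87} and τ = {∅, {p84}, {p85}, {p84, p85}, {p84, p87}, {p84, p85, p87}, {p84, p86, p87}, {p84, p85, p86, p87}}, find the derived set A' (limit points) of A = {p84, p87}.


A' = {p86, p87}

For each x ∈ X, list the open sets U ∈ τ with x ∈ U, then check whether U ∩ (A ∖ {x}) ≠ ∅ for every such U.
  x = p84: open {p84} ∋ x has {p84} ∩ (A ∖ {p84}) = ∅, so x is NOT a limit point.
  x = p85: open {p85} ∋ x has {p85} ∩ (A ∖ {p85}) = ∅, so x is NOT a limit point.
  x = p86: opens ∋ x are {p84, p86, p87}, {p84, p85, p86, p87}; each meets A ∖ {p86}, so x IS a limit point.
  x = p87: opens ∋ x are {p84, p87}, {p84, p85, p87}, {p84, p86, p87}, {p84, p85, p86, p87}; each meets A ∖ {p87}, so x IS a limit point.
Collecting: A' = {p86, p87}.


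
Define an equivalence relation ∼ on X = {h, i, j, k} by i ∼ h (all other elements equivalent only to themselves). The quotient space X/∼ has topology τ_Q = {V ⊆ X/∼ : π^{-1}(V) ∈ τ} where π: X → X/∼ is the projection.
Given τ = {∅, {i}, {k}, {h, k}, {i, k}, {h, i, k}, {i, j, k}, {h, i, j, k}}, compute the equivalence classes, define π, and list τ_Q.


X/∼ = {[h=i], [j], [k]}; |τ_Q| = 4.

Equivalence classes: [h=i], [j], [k].
Quotient map π: X → X/∼ sends h ↦ [h=i], i ↦ [h=i], j ↦ [j], k ↦ [k].
For each subset V ⊆ X/∼, compute π^{-1}(V) ⊆ X and check whether π^{-1}(V) ∈ τ. V is open in τ_Q iff π^{-1}(V) ∈ τ.
  V = {}: π^{-1}(V) = ∅ ∈ τ ✓.
  V = {[h=i]}: π^{-1}(V) = {h, i} ∉ τ ✗.
  V = {[j]}: π^{-1}(V) = {j} ∉ τ ✗.
  V = {[h=i], [j]}: π^{-1}(V) = {h, i, j} ∉ τ ✗.
  V = {[k]}: π^{-1}(V) = {k} ∈ τ ✓.
  V = {[h=i], [k]}: π^{-1}(V) = {h, i, k} ∈ τ ✓.
  V = {[j], [k]}: π^{-1}(V) = {j, k} ∉ τ ✗.
  V = {[h=i], [j], [k]}: π^{-1}(V) = {h, i, j, k} ∈ τ ✓.
Open sets in the quotient: τ_Q = {{}, {[k]}, {[h=i], [k]}, {[h=i], [j], [k]}} (4 elements).
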